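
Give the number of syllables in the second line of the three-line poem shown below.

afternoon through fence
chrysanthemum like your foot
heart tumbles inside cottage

7

The second line: chrysanthemum(4) + like(1) + your(1) + foot(1) = 7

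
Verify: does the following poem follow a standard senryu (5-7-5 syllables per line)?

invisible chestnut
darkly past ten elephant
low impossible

Line 1: invisible(4) + chestnut(2) = 6 (expected 5)
Line 2: darkly(2) + past(1) + ten(1) + elephant(3) = 7 ✓
Line 3: low(1) + impossible(4) = 5 ✓

No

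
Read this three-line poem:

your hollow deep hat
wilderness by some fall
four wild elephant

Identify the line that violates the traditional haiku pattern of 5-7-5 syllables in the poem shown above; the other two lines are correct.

Line 1: "your hollow deep hat": 1+2+1+1 = 5 ✓
Line 2: "wilderness by some fall": 3+1+1+1 = 6 (expected 7)
Line 3: "four wild elephant": 1+1+3 = 5 ✓

The second line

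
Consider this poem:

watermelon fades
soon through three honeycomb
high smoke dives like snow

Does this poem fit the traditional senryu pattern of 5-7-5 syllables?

Line 1: "watermelon fades": 4+1 = 5 ✓
Line 2: "soon through three honeycomb": 1+1+1+3 = 6 (expected 7)
Line 3: "high smoke dives like snow": 1+1+1+1+1 = 5 ✓

No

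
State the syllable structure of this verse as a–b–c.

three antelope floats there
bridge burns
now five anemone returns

6–2–8

Line 1: three (1), antelope (3), floats (1), there (1) → 6
Line 2: bridge (1), burns (1) → 2
Line 3: now (1), five (1), anemone (4), returns (2) → 8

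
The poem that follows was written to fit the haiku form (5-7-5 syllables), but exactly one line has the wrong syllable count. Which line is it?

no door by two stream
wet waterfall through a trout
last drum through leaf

Line 1: no(1) + door(1) + by(1) + two(1) + stream(1) = 5 ✓
Line 2: wet(1) + waterfall(3) + through(1) + a(1) + trout(1) = 7 ✓
Line 3: last(1) + drum(1) + through(1) + leaf(1) = 4 (expected 5)

The third line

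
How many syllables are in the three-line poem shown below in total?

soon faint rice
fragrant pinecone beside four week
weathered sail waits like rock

Line 1: soon(1) + faint(1) + rice(1) = 3
Line 2: fragrant(2) + pinecone(2) + beside(2) + four(1) + week(1) = 8
Line 3: weathered(2) + sail(1) + waits(1) + like(1) + rock(1) = 6
Total: 3 + 8 + 6 = 17

17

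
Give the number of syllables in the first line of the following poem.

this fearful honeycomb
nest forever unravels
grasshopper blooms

The first line: this (1), fearful (2), honeycomb (3) → 6

6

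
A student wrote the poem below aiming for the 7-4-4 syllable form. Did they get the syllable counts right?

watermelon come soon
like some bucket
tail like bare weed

No

Line 1: watermelon (4), come (1), soon (1) → 6 (expected 7)
Line 2: like (1), some (1), bucket (2) → 4 ✓
Line 3: tail (1), like (1), bare (1), weed (1) → 4 ✓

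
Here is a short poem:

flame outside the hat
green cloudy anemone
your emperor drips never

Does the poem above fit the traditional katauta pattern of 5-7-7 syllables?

Line 1: flame (1), outside (2), the (1), hat (1) → 5 ✓
Line 2: green (1), cloudy (2), anemone (4) → 7 ✓
Line 3: your (1), emperor (3), drips (1), never (2) → 7 ✓

Yes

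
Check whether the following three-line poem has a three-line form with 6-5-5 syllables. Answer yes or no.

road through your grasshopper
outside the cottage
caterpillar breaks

Line 1: "road through your grasshopper": 1+1+1+3 = 6 ✓
Line 2: "outside the cottage": 2+1+2 = 5 ✓
Line 3: "caterpillar breaks": 4+1 = 5 ✓

Yes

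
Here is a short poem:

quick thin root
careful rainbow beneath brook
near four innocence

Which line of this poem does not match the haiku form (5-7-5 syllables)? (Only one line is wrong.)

Line 1

Line 1: quick (1), thin (1), root (1) → 3 (expected 5)
Line 2: careful (2), rainbow (2), beneath (2), brook (1) → 7 ✓
Line 3: near (1), four (1), innocence (3) → 5 ✓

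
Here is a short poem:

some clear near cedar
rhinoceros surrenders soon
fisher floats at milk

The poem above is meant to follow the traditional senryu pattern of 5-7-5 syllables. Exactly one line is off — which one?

The second line

Line 1: "some clear near cedar": 1+1+1+2 = 5 ✓
Line 2: "rhinoceros surrenders soon": 4+3+1 = 8 (expected 7)
Line 3: "fisher floats at milk": 2+1+1+1 = 5 ✓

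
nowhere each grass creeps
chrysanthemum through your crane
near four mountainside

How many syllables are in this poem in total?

17

Line 1: nowhere (2), each (1), grass (1), creeps (1) → 5
Line 2: chrysanthemum (4), through (1), your (1), crane (1) → 7
Line 3: near (1), four (1), mountainside (3) → 5
Total: 5 + 7 + 5 = 17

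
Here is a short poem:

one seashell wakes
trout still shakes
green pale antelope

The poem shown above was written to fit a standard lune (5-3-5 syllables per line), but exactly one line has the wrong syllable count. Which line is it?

Line 1: one (1), seashell (2), wakes (1) → 4 (expected 5)
Line 2: trout (1), still (1), shakes (1) → 3 ✓
Line 3: green (1), pale (1), antelope (3) → 5 ✓

The first line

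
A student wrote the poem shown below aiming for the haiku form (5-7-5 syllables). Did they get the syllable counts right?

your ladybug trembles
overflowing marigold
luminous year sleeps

Line 1: your (1), ladybug (3), trembles (2) → 6 (expected 5)
Line 2: overflowing (4), marigold (3) → 7 ✓
Line 3: luminous (3), year (1), sleeps (1) → 5 ✓

No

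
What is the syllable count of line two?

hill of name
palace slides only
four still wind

Line two: palace(2) + slides(1) + only(2) = 5

5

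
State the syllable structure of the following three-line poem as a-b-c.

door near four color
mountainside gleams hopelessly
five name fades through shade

5-7-5

Line 1: "door near four color": 1+1+1+2 = 5
Line 2: "mountainside gleams hopelessly": 3+1+3 = 7
Line 3: "five name fades through shade": 1+1+1+1+1 = 5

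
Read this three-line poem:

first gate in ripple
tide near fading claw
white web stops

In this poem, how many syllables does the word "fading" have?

"fading" has 2 syllables.

2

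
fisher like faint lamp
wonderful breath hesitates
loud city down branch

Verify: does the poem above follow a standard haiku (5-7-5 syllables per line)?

Yes

Line 1: fisher (2), like (1), faint (1), lamp (1) → 5 ✓
Line 2: wonderful (3), breath (1), hesitates (3) → 7 ✓
Line 3: loud (1), city (2), down (1), branch (1) → 5 ✓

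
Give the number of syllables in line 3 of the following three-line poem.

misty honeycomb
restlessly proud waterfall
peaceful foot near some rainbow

7

Line 3: "peaceful foot near some rainbow": 2+1+1+1+2 = 7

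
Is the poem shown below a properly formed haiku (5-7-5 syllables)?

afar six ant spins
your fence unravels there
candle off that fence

Line 1: afar (2), six (1), ant (1), spins (1) → 5 ✓
Line 2: your (1), fence (1), unravels (3), there (1) → 6 (expected 7)
Line 3: candle (2), off (1), that (1), fence (1) → 5 ✓

No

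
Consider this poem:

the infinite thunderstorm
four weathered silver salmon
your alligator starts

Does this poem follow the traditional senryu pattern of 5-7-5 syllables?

No

Line 1: the(1) + infinite(3) + thunderstorm(3) = 7 (expected 5)
Line 2: four(1) + weathered(2) + silver(2) + salmon(2) = 7 ✓
Line 3: your(1) + alligator(4) + starts(1) = 6 (expected 5)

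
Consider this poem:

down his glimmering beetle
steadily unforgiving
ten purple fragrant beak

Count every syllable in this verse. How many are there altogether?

20

Line 1: down (1), his (1), glimmering (3), beetle (2) → 7
Line 2: steadily (3), unforgiving (4) → 7
Line 3: ten (1), purple (2), fragrant (2), beak (1) → 6
Total: 7 + 7 + 6 = 20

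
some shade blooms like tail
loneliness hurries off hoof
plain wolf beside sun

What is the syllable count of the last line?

5

The last line: plain (1), wolf (1), beside (2), sun (1) → 5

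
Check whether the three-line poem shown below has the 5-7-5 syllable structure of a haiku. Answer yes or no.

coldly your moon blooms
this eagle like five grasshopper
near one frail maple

No

Line 1: coldly (2), your (1), moon (1), blooms (1) → 5 ✓
Line 2: this (1), eagle (2), like (1), five (1), grasshopper (3) → 8 (expected 7)
Line 3: near (1), one (1), frail (1), maple (2) → 5 ✓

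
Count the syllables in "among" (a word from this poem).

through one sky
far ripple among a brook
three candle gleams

2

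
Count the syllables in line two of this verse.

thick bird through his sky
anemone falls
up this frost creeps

Line two: "anemone falls": 4+1 = 5

5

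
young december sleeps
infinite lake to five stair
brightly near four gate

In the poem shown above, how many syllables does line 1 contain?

Line 1: "young december sleeps": 1+3+1 = 5

5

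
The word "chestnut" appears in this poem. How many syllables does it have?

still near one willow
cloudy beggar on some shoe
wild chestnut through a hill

2

"chestnut" has 2 syllables.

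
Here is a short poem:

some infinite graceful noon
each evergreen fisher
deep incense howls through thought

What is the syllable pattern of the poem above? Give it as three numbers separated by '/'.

7/6/6

Line 1: "some infinite graceful noon": 1+3+2+1 = 7
Line 2: "each evergreen fisher": 1+3+2 = 6
Line 3: "deep incense howls through thought": 1+2+1+1+1 = 6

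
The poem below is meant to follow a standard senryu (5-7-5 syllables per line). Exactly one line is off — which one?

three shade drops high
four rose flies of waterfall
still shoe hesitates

Line 1: three (1), shade (1), drops (1), high (1) → 4 (expected 5)
Line 2: four (1), rose (1), flies (1), of (1), waterfall (3) → 7 ✓
Line 3: still (1), shoe (1), hesitates (3) → 5 ✓

Line 1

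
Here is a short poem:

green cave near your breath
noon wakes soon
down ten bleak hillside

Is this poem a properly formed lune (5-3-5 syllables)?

Line 1: "green cave near your breath": 1+1+1+1+1 = 5 ✓
Line 2: "noon wakes soon": 1+1+1 = 3 ✓
Line 3: "down ten bleak hillside": 1+1+1+2 = 5 ✓

Yes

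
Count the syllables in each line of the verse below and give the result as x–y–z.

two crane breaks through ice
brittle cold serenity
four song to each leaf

Line 1: two(1) + crane(1) + breaks(1) + through(1) + ice(1) = 5
Line 2: brittle(2) + cold(1) + serenity(4) = 7
Line 3: four(1) + song(1) + to(1) + each(1) + leaf(1) = 5

5–7–5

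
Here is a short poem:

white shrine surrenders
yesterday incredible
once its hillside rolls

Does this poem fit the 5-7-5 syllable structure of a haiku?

Yes

Line 1: white(1) + shrine(1) + surrenders(3) = 5 ✓
Line 2: yesterday(3) + incredible(4) = 7 ✓
Line 3: once(1) + its(1) + hillside(2) + rolls(1) = 5 ✓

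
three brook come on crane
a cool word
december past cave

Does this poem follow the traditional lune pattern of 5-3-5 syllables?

Yes

Line 1: three(1) + brook(1) + come(1) + on(1) + crane(1) = 5 ✓
Line 2: a(1) + cool(1) + word(1) = 3 ✓
Line 3: december(3) + past(1) + cave(1) = 5 ✓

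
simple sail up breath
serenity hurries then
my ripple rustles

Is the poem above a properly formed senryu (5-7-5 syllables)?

Line 1: "simple sail up breath": 2+1+1+1 = 5 ✓
Line 2: "serenity hurries then": 4+2+1 = 7 ✓
Line 3: "my ripple rustles": 1+2+2 = 5 ✓

Yes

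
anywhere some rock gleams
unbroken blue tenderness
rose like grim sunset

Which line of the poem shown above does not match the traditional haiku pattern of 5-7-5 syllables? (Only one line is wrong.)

Line 1: anywhere (3), some (1), rock (1), gleams (1) → 6 (expected 5)
Line 2: unbroken (3), blue (1), tenderness (3) → 7 ✓
Line 3: rose (1), like (1), grim (1), sunset (2) → 5 ✓

The first line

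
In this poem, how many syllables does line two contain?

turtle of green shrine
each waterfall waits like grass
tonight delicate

7

Line two: each (1), waterfall (3), waits (1), like (1), grass (1) → 7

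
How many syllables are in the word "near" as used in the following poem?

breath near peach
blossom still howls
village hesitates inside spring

1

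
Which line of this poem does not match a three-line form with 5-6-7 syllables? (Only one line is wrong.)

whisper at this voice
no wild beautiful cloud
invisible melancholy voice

The third line

Line 1: whisper (2), at (1), this (1), voice (1) → 5 ✓
Line 2: no (1), wild (1), beautiful (3), cloud (1) → 6 ✓
Line 3: invisible (4), melancholy (4), voice (1) → 9 (expected 7)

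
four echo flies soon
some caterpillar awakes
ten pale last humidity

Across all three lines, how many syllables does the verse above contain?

19

Line 1: "four echo flies soon": 1+2+1+1 = 5
Line 2: "some caterpillar awakes": 1+4+2 = 7
Line 3: "ten pale last humidity": 1+1+1+4 = 7
Total: 5 + 7 + 7 = 19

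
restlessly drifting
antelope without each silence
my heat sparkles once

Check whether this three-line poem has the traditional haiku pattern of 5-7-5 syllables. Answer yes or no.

No

Line 1: restlessly(3) + drifting(2) = 5 ✓
Line 2: antelope(3) + without(2) + each(1) + silence(2) = 8 (expected 7)
Line 3: my(1) + heat(1) + sparkles(2) + once(1) = 5 ✓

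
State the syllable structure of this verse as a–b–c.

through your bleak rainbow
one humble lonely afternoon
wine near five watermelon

5–8–7

Line 1: "through your bleak rainbow": 1+1+1+2 = 5
Line 2: "one humble lonely afternoon": 1+2+2+3 = 8
Line 3: "wine near five watermelon": 1+1+1+4 = 7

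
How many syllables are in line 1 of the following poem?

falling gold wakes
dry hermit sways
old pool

4

Line 1: falling(2) + gold(1) + wakes(1) = 4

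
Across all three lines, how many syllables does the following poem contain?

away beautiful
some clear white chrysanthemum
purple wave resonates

Line 1: "away beautiful": 2+3 = 5
Line 2: "some clear white chrysanthemum": 1+1+1+4 = 7
Line 3: "purple wave resonates": 2+1+3 = 6
Total: 5 + 7 + 6 = 18

18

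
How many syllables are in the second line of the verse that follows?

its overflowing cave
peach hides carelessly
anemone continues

The second line: peach (1), hides (1), carelessly (3) → 5

5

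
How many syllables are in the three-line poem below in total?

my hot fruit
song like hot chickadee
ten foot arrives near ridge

15

Line 1: my(1) + hot(1) + fruit(1) = 3
Line 2: song(1) + like(1) + hot(1) + chickadee(3) = 6
Line 3: ten(1) + foot(1) + arrives(2) + near(1) + ridge(1) = 6
Total: 3 + 6 + 6 = 15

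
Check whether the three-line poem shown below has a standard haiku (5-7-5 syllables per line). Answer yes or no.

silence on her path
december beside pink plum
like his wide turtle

Line 1: silence(2) + on(1) + her(1) + path(1) = 5 ✓
Line 2: december(3) + beside(2) + pink(1) + plum(1) = 7 ✓
Line 3: like(1) + his(1) + wide(1) + turtle(2) = 5 ✓

Yes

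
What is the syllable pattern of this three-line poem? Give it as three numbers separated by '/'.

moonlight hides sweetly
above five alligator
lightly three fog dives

5/7/5

Line 1: moonlight(2) + hides(1) + sweetly(2) = 5
Line 2: above(2) + five(1) + alligator(4) = 7
Line 3: lightly(2) + three(1) + fog(1) + dives(1) = 5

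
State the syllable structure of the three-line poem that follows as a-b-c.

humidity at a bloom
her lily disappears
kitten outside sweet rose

Line 1: humidity (4), at (1), a (1), bloom (1) → 7
Line 2: her (1), lily (2), disappears (3) → 6
Line 3: kitten (2), outside (2), sweet (1), rose (1) → 6

7-6-6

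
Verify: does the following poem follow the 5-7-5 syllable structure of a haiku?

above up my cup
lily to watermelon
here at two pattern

Yes

Line 1: above(2) + up(1) + my(1) + cup(1) = 5 ✓
Line 2: lily(2) + to(1) + watermelon(4) = 7 ✓
Line 3: here(1) + at(1) + two(1) + pattern(2) = 5 ✓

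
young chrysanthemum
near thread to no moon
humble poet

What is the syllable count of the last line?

The last line: humble(2) + poet(2) = 4

4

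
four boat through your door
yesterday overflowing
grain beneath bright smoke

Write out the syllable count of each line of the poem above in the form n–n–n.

Line 1: "four boat through your door": 1+1+1+1+1 = 5
Line 2: "yesterday overflowing": 3+4 = 7
Line 3: "grain beneath bright smoke": 1+2+1+1 = 5

5–7–5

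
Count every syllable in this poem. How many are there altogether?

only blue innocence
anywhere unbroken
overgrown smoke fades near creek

Line 1: "only blue innocence": 2+1+3 = 6
Line 2: "anywhere unbroken": 3+3 = 6
Line 3: "overgrown smoke fades near creek": 3+1+1+1+1 = 7
Total: 6 + 6 + 7 = 19

19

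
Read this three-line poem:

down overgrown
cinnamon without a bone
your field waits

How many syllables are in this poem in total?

Line 1: "down overgrown": 1+3 = 4
Line 2: "cinnamon without a bone": 3+2+1+1 = 7
Line 3: "your field waits": 1+1+1 = 3
Total: 4 + 7 + 3 = 14

14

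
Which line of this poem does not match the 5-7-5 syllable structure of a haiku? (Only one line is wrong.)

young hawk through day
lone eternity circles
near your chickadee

Line 1: young (1), hawk (1), through (1), day (1) → 4 (expected 5)
Line 2: lone (1), eternity (4), circles (2) → 7 ✓
Line 3: near (1), your (1), chickadee (3) → 5 ✓

Line 1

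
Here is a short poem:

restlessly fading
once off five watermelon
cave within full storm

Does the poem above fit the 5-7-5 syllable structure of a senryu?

Line 1: "restlessly fading": 3+2 = 5 ✓
Line 2: "once off five watermelon": 1+1+1+4 = 7 ✓
Line 3: "cave within full storm": 1+2+1+1 = 5 ✓

Yes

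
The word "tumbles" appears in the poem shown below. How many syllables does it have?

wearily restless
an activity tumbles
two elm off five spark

"tumbles" has 2 syllables.

2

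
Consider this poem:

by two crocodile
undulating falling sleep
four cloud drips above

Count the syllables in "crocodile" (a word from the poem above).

3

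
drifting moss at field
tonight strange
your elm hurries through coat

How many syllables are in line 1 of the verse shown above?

5

Line 1: "drifting moss at field": 2+1+1+1 = 5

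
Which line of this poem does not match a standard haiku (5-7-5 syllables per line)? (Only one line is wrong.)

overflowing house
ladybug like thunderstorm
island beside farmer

Line 1: overflowing(4) + house(1) = 5 ✓
Line 2: ladybug(3) + like(1) + thunderstorm(3) = 7 ✓
Line 3: island(2) + beside(2) + farmer(2) = 6 (expected 5)

The third line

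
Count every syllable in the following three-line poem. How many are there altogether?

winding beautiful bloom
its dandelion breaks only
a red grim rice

18

Line 1: "winding beautiful bloom": 2+3+1 = 6
Line 2: "its dandelion breaks only": 1+4+1+2 = 8
Line 3: "a red grim rice": 1+1+1+1 = 4
Total: 6 + 8 + 4 = 18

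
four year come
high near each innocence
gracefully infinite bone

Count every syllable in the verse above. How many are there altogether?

16

Line 1: four (1), year (1), come (1) → 3
Line 2: high (1), near (1), each (1), innocence (3) → 6
Line 3: gracefully (3), infinite (3), bone (1) → 7
Total: 3 + 6 + 7 = 16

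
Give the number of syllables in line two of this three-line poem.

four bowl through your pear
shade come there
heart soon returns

Line two: shade(1) + come(1) + there(1) = 3

3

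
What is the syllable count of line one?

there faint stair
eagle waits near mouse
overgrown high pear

3

Line one: there(1) + faint(1) + stair(1) = 3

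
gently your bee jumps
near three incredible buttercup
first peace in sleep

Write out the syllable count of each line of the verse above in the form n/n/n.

Line 1: "gently your bee jumps": 2+1+1+1 = 5
Line 2: "near three incredible buttercup": 1+1+4+3 = 9
Line 3: "first peace in sleep": 1+1+1+1 = 4

5/9/4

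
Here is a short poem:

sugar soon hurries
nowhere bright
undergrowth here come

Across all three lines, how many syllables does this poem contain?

Line 1: "sugar soon hurries": 2+1+2 = 5
Line 2: "nowhere bright": 2+1 = 3
Line 3: "undergrowth here come": 3+1+1 = 5
Total: 5 + 3 + 5 = 13

13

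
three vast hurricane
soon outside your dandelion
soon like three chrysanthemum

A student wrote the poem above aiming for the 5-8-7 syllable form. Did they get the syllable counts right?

Yes

Line 1: three (1), vast (1), hurricane (3) → 5 ✓
Line 2: soon (1), outside (2), your (1), dandelion (4) → 8 ✓
Line 3: soon (1), like (1), three (1), chrysanthemum (4) → 7 ✓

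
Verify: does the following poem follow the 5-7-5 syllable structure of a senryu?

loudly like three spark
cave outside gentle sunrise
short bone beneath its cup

No

Line 1: "loudly like three spark": 2+1+1+1 = 5 ✓
Line 2: "cave outside gentle sunrise": 1+2+2+2 = 7 ✓
Line 3: "short bone beneath its cup": 1+1+2+1+1 = 6 (expected 5)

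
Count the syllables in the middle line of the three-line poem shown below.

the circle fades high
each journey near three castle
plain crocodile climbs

The middle line: "each journey near three castle": 1+2+1+1+2 = 7

7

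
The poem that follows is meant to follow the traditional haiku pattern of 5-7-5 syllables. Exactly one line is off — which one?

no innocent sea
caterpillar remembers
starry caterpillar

Line 1: no (1), innocent (3), sea (1) → 5 ✓
Line 2: caterpillar (4), remembers (3) → 7 ✓
Line 3: starry (2), caterpillar (4) → 6 (expected 5)

The third line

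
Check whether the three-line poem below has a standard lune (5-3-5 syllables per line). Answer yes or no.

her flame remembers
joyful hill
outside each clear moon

Yes

Line 1: her(1) + flame(1) + remembers(3) = 5 ✓
Line 2: joyful(2) + hill(1) = 3 ✓
Line 3: outside(2) + each(1) + clear(1) + moon(1) = 5 ✓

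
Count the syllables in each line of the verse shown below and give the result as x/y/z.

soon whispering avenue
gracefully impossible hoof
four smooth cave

Line 1: soon (1), whispering (3), avenue (3) → 7
Line 2: gracefully (3), impossible (4), hoof (1) → 8
Line 3: four (1), smooth (1), cave (1) → 3

7/8/3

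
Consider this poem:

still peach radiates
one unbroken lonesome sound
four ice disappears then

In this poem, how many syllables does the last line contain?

The last line: "four ice disappears then": 1+1+3+1 = 6

6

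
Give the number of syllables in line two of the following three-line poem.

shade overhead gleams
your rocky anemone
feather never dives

7

Line two: "your rocky anemone": 1+2+4 = 7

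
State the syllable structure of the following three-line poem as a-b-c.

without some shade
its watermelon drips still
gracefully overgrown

4-7-6

Line 1: without (2), some (1), shade (1) → 4
Line 2: its (1), watermelon (4), drips (1), still (1) → 7
Line 3: gracefully (3), overgrown (3) → 6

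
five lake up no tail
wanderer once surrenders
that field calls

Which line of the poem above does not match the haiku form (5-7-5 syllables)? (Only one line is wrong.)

Line 1: five(1) + lake(1) + up(1) + no(1) + tail(1) = 5 ✓
Line 2: wanderer(3) + once(1) + surrenders(3) = 7 ✓
Line 3: that(1) + field(1) + calls(1) = 3 (expected 5)

Line 3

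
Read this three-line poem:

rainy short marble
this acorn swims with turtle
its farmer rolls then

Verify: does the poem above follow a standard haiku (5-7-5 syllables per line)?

Yes

Line 1: "rainy short marble": 2+1+2 = 5 ✓
Line 2: "this acorn swims with turtle": 1+2+1+1+2 = 7 ✓
Line 3: "its farmer rolls then": 1+2+1+1 = 5 ✓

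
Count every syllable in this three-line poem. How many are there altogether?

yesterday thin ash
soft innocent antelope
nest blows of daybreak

17

Line 1: "yesterday thin ash": 3+1+1 = 5
Line 2: "soft innocent antelope": 1+3+3 = 7
Line 3: "nest blows of daybreak": 1+1+1+2 = 5
Total: 5 + 7 + 5 = 17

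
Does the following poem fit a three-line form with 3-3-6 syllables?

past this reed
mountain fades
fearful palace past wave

Line 1: past(1) + this(1) + reed(1) = 3 ✓
Line 2: mountain(2) + fades(1) = 3 ✓
Line 3: fearful(2) + palace(2) + past(1) + wave(1) = 6 ✓

Yes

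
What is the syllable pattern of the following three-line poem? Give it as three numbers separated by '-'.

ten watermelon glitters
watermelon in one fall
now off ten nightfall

7-7-5

Line 1: ten(1) + watermelon(4) + glitters(2) = 7
Line 2: watermelon(4) + in(1) + one(1) + fall(1) = 7
Line 3: now(1) + off(1) + ten(1) + nightfall(2) = 5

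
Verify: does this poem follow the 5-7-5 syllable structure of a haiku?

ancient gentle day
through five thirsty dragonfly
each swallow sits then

Yes

Line 1: ancient(2) + gentle(2) + day(1) = 5 ✓
Line 2: through(1) + five(1) + thirsty(2) + dragonfly(3) = 7 ✓
Line 3: each(1) + swallow(2) + sits(1) + then(1) = 5 ✓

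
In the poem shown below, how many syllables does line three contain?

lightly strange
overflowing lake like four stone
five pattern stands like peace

Line three: five (1), pattern (2), stands (1), like (1), peace (1) → 6

6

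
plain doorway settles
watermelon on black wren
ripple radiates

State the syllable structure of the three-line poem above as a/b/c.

5/7/5

Line 1: plain(1) + doorway(2) + settles(2) = 5
Line 2: watermelon(4) + on(1) + black(1) + wren(1) = 7
Line 3: ripple(2) + radiates(3) = 5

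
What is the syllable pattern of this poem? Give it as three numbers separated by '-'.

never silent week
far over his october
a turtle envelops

Line 1: never (2), silent (2), week (1) → 5
Line 2: far (1), over (2), his (1), october (3) → 7
Line 3: a (1), turtle (2), envelops (3) → 6

5-7-6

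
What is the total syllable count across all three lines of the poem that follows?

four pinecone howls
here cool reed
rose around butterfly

13

Line 1: "four pinecone howls": 1+2+1 = 4
Line 2: "here cool reed": 1+1+1 = 3
Line 3: "rose around butterfly": 1+2+3 = 6
Total: 4 + 3 + 6 = 13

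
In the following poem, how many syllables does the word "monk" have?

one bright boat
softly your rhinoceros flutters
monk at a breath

1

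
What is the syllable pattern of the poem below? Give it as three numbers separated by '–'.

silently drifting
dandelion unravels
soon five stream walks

Line 1: "silently drifting": 3+2 = 5
Line 2: "dandelion unravels": 4+3 = 7
Line 3: "soon five stream walks": 1+1+1+1 = 4

5–7–4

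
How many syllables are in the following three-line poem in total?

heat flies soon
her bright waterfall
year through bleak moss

12

Line 1: heat(1) + flies(1) + soon(1) = 3
Line 2: her(1) + bright(1) + waterfall(3) = 5
Line 3: year(1) + through(1) + bleak(1) + moss(1) = 4
Total: 3 + 5 + 4 = 12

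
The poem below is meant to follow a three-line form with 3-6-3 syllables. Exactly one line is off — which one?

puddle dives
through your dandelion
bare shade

The third line

Line 1: puddle(2) + dives(1) = 3 ✓
Line 2: through(1) + your(1) + dandelion(4) = 6 ✓
Line 3: bare(1) + shade(1) = 2 (expected 3)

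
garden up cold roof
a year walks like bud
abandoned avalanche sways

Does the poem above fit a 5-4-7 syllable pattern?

No

Line 1: garden(2) + up(1) + cold(1) + roof(1) = 5 ✓
Line 2: a(1) + year(1) + walks(1) + like(1) + bud(1) = 5 (expected 4)
Line 3: abandoned(3) + avalanche(3) + sways(1) = 7 ✓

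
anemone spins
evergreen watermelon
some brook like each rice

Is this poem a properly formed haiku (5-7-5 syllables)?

Line 1: "anemone spins": 4+1 = 5 ✓
Line 2: "evergreen watermelon": 3+4 = 7 ✓
Line 3: "some brook like each rice": 1+1+1+1+1 = 5 ✓

Yes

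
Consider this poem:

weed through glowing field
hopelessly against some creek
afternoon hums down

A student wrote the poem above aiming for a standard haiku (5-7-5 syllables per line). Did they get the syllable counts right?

Line 1: weed (1), through (1), glowing (2), field (1) → 5 ✓
Line 2: hopelessly (3), against (2), some (1), creek (1) → 7 ✓
Line 3: afternoon (3), hums (1), down (1) → 5 ✓

Yes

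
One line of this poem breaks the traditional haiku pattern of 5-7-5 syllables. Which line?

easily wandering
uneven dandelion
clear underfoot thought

Line 1: easily(3) + wandering(3) = 6 (expected 5)
Line 2: uneven(3) + dandelion(4) = 7 ✓
Line 3: clear(1) + underfoot(3) + thought(1) = 5 ✓

The first line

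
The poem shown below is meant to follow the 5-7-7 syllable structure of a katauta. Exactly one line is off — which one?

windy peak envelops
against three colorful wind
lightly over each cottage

Line 1: windy(2) + peak(1) + envelops(3) = 6 (expected 5)
Line 2: against(2) + three(1) + colorful(3) + wind(1) = 7 ✓
Line 3: lightly(2) + over(2) + each(1) + cottage(2) = 7 ✓

Line 1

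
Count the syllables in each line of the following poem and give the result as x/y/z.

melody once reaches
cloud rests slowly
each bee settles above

Line 1: melody(3) + once(1) + reaches(2) = 6
Line 2: cloud(1) + rests(1) + slowly(2) = 4
Line 3: each(1) + bee(1) + settles(2) + above(2) = 6

6/4/6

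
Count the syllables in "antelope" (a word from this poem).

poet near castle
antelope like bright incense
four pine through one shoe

3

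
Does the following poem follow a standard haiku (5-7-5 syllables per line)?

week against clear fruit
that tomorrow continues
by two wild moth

Line 1: week (1), against (2), clear (1), fruit (1) → 5 ✓
Line 2: that (1), tomorrow (3), continues (3) → 7 ✓
Line 3: by (1), two (1), wild (1), moth (1) → 4 (expected 5)

No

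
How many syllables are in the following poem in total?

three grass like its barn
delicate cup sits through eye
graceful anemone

18

Line 1: three (1), grass (1), like (1), its (1), barn (1) → 5
Line 2: delicate (3), cup (1), sits (1), through (1), eye (1) → 7
Line 3: graceful (2), anemone (4) → 6
Total: 5 + 7 + 6 = 18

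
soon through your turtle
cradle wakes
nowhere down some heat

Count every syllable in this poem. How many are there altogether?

Line 1: soon(1) + through(1) + your(1) + turtle(2) = 5
Line 2: cradle(2) + wakes(1) = 3
Line 3: nowhere(2) + down(1) + some(1) + heat(1) = 5
Total: 5 + 3 + 5 = 13

13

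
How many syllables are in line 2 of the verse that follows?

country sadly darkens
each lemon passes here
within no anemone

6

Line 2: each (1), lemon (2), passes (2), here (1) → 6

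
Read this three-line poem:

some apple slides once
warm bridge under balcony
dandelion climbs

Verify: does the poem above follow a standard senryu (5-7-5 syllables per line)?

Yes

Line 1: "some apple slides once": 1+2+1+1 = 5 ✓
Line 2: "warm bridge under balcony": 1+1+2+3 = 7 ✓
Line 3: "dandelion climbs": 4+1 = 5 ✓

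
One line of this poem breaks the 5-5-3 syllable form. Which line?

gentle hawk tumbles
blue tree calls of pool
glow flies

Line 1: gentle(2) + hawk(1) + tumbles(2) = 5 ✓
Line 2: blue(1) + tree(1) + calls(1) + of(1) + pool(1) = 5 ✓
Line 3: glow(1) + flies(1) = 2 (expected 3)

The third line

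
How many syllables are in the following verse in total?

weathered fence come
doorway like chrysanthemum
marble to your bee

Line 1: weathered (2), fence (1), come (1) → 4
Line 2: doorway (2), like (1), chrysanthemum (4) → 7
Line 3: marble (2), to (1), your (1), bee (1) → 5
Total: 4 + 7 + 5 = 16

16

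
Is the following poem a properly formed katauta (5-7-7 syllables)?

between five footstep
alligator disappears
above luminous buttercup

No

Line 1: between(2) + five(1) + footstep(2) = 5 ✓
Line 2: alligator(4) + disappears(3) = 7 ✓
Line 3: above(2) + luminous(3) + buttercup(3) = 8 (expected 7)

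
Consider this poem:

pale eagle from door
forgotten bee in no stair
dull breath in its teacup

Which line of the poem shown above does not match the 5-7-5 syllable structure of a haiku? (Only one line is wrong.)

Line 1: pale (1), eagle (2), from (1), door (1) → 5 ✓
Line 2: forgotten (3), bee (1), in (1), no (1), stair (1) → 7 ✓
Line 3: dull (1), breath (1), in (1), its (1), teacup (2) → 6 (expected 5)

Line 3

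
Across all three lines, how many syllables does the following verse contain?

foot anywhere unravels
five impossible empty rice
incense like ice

Line 1: foot (1), anywhere (3), unravels (3) → 7
Line 2: five (1), impossible (4), empty (2), rice (1) → 8
Line 3: incense (2), like (1), ice (1) → 4
Total: 7 + 8 + 4 = 19

19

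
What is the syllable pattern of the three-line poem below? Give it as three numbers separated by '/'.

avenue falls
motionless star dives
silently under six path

4/5/7

Line 1: avenue (3), falls (1) → 4
Line 2: motionless (3), star (1), dives (1) → 5
Line 3: silently (3), under (2), six (1), path (1) → 7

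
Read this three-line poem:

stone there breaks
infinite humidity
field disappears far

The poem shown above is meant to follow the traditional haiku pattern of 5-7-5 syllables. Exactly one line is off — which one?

Line 1

Line 1: stone (1), there (1), breaks (1) → 3 (expected 5)
Line 2: infinite (3), humidity (4) → 7 ✓
Line 3: field (1), disappears (3), far (1) → 5 ✓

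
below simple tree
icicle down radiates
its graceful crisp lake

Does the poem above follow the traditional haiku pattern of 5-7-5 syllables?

Line 1: below(2) + simple(2) + tree(1) = 5 ✓
Line 2: icicle(3) + down(1) + radiates(3) = 7 ✓
Line 3: its(1) + graceful(2) + crisp(1) + lake(1) = 5 ✓

Yes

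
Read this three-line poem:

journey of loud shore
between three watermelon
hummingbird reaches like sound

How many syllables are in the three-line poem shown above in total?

19

Line 1: journey(2) + of(1) + loud(1) + shore(1) = 5
Line 2: between(2) + three(1) + watermelon(4) = 7
Line 3: hummingbird(3) + reaches(2) + like(1) + sound(1) = 7
Total: 5 + 7 + 7 = 19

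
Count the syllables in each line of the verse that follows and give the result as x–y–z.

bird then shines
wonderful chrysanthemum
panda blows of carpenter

3–7–7

Line 1: bird (1), then (1), shines (1) → 3
Line 2: wonderful (3), chrysanthemum (4) → 7
Line 3: panda (2), blows (1), of (1), carpenter (3) → 7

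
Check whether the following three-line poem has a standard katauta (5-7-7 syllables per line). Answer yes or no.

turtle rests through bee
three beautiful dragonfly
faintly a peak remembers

Line 1: turtle(2) + rests(1) + through(1) + bee(1) = 5 ✓
Line 2: three(1) + beautiful(3) + dragonfly(3) = 7 ✓
Line 3: faintly(2) + a(1) + peak(1) + remembers(3) = 7 ✓

Yes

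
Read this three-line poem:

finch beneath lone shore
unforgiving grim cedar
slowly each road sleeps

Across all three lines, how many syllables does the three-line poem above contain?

Line 1: finch(1) + beneath(2) + lone(1) + shore(1) = 5
Line 2: unforgiving(4) + grim(1) + cedar(2) = 7
Line 3: slowly(2) + each(1) + road(1) + sleeps(1) = 5
Total: 5 + 7 + 5 = 17

17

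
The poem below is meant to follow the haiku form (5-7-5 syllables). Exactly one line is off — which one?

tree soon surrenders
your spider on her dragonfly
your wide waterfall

Line 1: tree (1), soon (1), surrenders (3) → 5 ✓
Line 2: your (1), spider (2), on (1), her (1), dragonfly (3) → 8 (expected 7)
Line 3: your (1), wide (1), waterfall (3) → 5 ✓

Line 2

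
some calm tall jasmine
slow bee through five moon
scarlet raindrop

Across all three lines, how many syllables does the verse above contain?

14

Line 1: "some calm tall jasmine": 1+1+1+2 = 5
Line 2: "slow bee through five moon": 1+1+1+1+1 = 5
Line 3: "scarlet raindrop": 2+2 = 4
Total: 5 + 5 + 4 = 14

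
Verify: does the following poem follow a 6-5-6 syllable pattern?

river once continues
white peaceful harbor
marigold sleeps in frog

Line 1: river(2) + once(1) + continues(3) = 6 ✓
Line 2: white(1) + peaceful(2) + harbor(2) = 5 ✓
Line 3: marigold(3) + sleeps(1) + in(1) + frog(1) = 6 ✓

Yes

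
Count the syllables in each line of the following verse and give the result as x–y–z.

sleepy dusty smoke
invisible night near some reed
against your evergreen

5–8–6

Line 1: sleepy(2) + dusty(2) + smoke(1) = 5
Line 2: invisible(4) + night(1) + near(1) + some(1) + reed(1) = 8
Line 3: against(2) + your(1) + evergreen(3) = 6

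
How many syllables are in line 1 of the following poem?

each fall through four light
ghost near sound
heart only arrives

Line 1: each(1) + fall(1) + through(1) + four(1) + light(1) = 5

5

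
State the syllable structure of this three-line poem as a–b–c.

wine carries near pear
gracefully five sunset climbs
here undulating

Line 1: "wine carries near pear": 1+2+1+1 = 5
Line 2: "gracefully five sunset climbs": 3+1+2+1 = 7
Line 3: "here undulating": 1+4 = 5

5–7–5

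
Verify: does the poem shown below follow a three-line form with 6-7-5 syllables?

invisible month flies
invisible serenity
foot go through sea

Line 1: "invisible month flies": 4+1+1 = 6 ✓
Line 2: "invisible serenity": 4+4 = 8 (expected 7)
Line 3: "foot go through sea": 1+1+1+1 = 4 (expected 5)

No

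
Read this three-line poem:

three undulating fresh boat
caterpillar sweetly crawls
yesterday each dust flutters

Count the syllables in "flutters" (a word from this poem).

2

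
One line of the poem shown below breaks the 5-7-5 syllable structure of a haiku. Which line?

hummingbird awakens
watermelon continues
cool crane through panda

The first line

Line 1: hummingbird (3), awakens (3) → 6 (expected 5)
Line 2: watermelon (4), continues (3) → 7 ✓
Line 3: cool (1), crane (1), through (1), panda (2) → 5 ✓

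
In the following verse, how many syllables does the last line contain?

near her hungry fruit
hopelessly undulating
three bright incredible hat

7

The last line: three (1), bright (1), incredible (4), hat (1) → 7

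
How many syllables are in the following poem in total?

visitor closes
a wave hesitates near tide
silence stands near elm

17

Line 1: visitor(3) + closes(2) = 5
Line 2: a(1) + wave(1) + hesitates(3) + near(1) + tide(1) = 7
Line 3: silence(2) + stands(1) + near(1) + elm(1) = 5
Total: 5 + 7 + 5 = 17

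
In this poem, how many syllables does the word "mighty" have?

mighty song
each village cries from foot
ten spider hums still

2

"mighty" has 2 syllables.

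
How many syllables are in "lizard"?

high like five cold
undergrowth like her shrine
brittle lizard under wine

2

"lizard" has 2 syllables.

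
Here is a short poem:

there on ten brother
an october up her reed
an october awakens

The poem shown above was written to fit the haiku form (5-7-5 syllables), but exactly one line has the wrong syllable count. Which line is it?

Line 3

Line 1: there(1) + on(1) + ten(1) + brother(2) = 5 ✓
Line 2: an(1) + october(3) + up(1) + her(1) + reed(1) = 7 ✓
Line 3: an(1) + october(3) + awakens(3) = 7 (expected 5)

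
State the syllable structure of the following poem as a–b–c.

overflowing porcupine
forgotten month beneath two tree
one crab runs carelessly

Line 1: overflowing(4) + porcupine(3) = 7
Line 2: forgotten(3) + month(1) + beneath(2) + two(1) + tree(1) = 8
Line 3: one(1) + crab(1) + runs(1) + carelessly(3) = 6

7–8–6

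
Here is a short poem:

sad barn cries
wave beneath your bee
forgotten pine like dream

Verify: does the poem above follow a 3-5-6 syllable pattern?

Yes

Line 1: sad (1), barn (1), cries (1) → 3 ✓
Line 2: wave (1), beneath (2), your (1), bee (1) → 5 ✓
Line 3: forgotten (3), pine (1), like (1), dream (1) → 6 ✓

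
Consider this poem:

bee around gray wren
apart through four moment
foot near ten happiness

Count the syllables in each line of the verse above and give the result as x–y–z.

5–6–6

Line 1: "bee around gray wren": 1+2+1+1 = 5
Line 2: "apart through four moment": 2+1+1+2 = 6
Line 3: "foot near ten happiness": 1+1+1+3 = 6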